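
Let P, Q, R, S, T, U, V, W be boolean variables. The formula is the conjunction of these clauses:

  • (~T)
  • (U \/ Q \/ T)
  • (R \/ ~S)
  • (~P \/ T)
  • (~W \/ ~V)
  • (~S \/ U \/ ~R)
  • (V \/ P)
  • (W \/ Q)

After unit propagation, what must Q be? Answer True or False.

True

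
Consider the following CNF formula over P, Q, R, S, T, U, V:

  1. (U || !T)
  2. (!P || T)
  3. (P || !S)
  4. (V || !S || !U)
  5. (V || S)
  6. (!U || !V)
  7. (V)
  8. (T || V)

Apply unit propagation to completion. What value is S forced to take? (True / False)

False

Unit clause (V) sets V = True.
From (!U || !V) and V = True: U = False.
From (!T || U) and U = False: T = False.
From (!P || T) and T = False: P = False.
In (!S || P), P is now false; !S must hold, so S = False.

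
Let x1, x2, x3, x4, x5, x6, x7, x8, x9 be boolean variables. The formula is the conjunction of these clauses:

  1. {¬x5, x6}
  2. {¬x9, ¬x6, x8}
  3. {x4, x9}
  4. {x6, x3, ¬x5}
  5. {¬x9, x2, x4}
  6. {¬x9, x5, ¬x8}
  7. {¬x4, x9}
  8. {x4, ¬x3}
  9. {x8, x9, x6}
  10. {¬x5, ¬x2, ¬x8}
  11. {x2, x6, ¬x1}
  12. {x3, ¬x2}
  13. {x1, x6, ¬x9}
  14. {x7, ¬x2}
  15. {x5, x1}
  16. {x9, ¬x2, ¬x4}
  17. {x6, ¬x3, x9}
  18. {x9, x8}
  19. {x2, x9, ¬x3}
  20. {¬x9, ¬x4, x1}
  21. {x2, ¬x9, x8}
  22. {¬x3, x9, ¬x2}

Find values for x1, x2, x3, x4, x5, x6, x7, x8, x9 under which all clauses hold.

Pure literal: x7 appears only positively; assign x7 = True.
Branch on x1: take x1 = True.
Try x2 = False.
  then x6 is forced to True.
Set x3 = True and propagate.
  then x4 is forced to True.
  then x9 is forced to True.
  then x8 is forced to True.
  then x5 is forced to True.
Every clause has at least one true literal under this assignment.
Check each clause:
  1. {x6, ¬x5} — x6 is true.
  2. {¬x6, ¬x9, x8} — x8 is true.
  3. {x9, x4} — x9 is true.
  4. {x3, ¬x5, x6} — x3 is true.
  5. {x2, x4, ¬x9} — x4 is true.
  6. {x5, ¬x8, ¬x9} — x5 is true.
  7. {x9, ¬x4} — x9 is true.
  8. {¬x3, x4} — x4 is true.
  9. {x9, x8, x6} — x8 is true.
  10. {¬x2, ¬x5, ¬x8} — ¬x2 is true.
  11. {¬x1, x6, x2} — x6 is true.
  12. {x3, ¬x2} — x3 is true.
  13. {x1, x6, ¬x9} — x1 is true.
  14. {¬x2, x7} — ¬x2 is true.
  15. {x5, x1} — x1 is true.
  16. {¬x4, x9, ¬x2} — x9 is true.
  17. {x6, x9, ¬x3} — x9 is true.
  18. {x9, x8} — x8 is true.
  19. {¬x3, x9, x2} — x9 is true.
  20. {¬x4, ¬x9, x1} — x1 is true.
  21. {¬x9, x2, x8} — x8 is true.
  22. {¬x2, x9, ¬x3} — x9 is true.

x1 = T, x2 = F, x3 = T, x4 = T, x5 = T, x6 = T, x7 = T, x8 = T, x9 = T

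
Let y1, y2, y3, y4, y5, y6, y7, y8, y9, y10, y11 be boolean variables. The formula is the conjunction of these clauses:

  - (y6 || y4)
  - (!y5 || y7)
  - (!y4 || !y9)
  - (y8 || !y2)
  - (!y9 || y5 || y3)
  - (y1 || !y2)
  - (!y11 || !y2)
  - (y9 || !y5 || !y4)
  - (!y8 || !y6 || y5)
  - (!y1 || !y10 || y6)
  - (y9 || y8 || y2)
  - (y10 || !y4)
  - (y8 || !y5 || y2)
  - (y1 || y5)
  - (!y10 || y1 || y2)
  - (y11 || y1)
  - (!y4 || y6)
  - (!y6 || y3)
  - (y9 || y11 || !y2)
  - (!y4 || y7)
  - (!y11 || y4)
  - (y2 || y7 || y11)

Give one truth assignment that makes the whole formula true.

y1=T, y2=F, y3=T, y4=F, y5=T, y6=T, y7=T, y8=T, y9=F, y10=F, y11=F

Pure literal: y3 appears only positively; assign y3 = True.
y7 occurs only positively in the remaining clauses — set y7 = True.
Try y1 = True.
The remaining clauses are satisfied by y2 = False, y4 = False, y5 = True, y6 = True, y8 = True, y9 = False, y10 = False, y11 = False.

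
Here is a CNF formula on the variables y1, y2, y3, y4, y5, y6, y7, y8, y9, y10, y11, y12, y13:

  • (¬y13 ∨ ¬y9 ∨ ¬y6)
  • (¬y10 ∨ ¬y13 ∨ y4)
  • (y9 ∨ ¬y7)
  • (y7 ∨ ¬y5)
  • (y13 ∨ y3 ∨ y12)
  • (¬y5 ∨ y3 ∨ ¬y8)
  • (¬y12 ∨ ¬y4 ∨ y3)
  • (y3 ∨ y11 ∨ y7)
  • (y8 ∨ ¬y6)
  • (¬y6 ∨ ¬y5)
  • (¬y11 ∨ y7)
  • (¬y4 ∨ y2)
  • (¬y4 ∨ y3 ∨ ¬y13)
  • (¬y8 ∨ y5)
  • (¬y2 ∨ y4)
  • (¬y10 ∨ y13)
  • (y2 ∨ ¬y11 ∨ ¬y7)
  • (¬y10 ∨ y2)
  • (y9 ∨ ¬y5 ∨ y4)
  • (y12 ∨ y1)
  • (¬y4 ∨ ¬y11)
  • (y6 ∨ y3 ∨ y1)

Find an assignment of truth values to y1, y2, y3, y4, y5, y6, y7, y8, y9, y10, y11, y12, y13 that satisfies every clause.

y1=True  y2=False  y3=True  y4=False  y5=False  y6=False  y7=True  y8=False  y9=True  y10=False  y11=False  y12=True  y13=True

Check each clause:
  1. (¬y6 ∨ ¬y9 ∨ ¬y13) — ¬y6 is true.
  2. (¬y10 ∨ y4 ∨ ¬y13) — ¬y10 is true.
  3. (y9 ∨ ¬y7) — y9 is true.
  4. (¬y5 ∨ y7) — ¬y5 is true.
  5. (y12 ∨ y13 ∨ y3) — y3 is true.
  6. (¬y5 ∨ y3 ∨ ¬y8) — ¬y8 is true.
  7. (¬y12 ∨ y3 ∨ ¬y4) — y3 is true.
  8. (y11 ∨ y3 ∨ y7) — y3 is true.
  9. (¬y6 ∨ y8) — ¬y6 is true.
  10. (¬y6 ∨ ¬y5) — ¬y6 is true.
  11. (y7 ∨ ¬y11) — ¬y11 is true.
  12. (y2 ∨ ¬y4) — ¬y4 is true.
  13. (¬y13 ∨ y3 ∨ ¬y4) — y3 is true.
  14. (¬y8 ∨ y5) — ¬y8 is true.
  15. (y4 ∨ ¬y2) — ¬y2 is true.
  16. (¬y10 ∨ y13) — y13 is true.
  17. (¬y7 ∨ ¬y11 ∨ y2) — ¬y11 is true.
  18. (¬y10 ∨ y2) — ¬y10 is true.
  19. (y9 ∨ ¬y5 ∨ y4) — y9 is true.
  20. (y1 ∨ y12) — y1 is true.
  21. (¬y11 ∨ ¬y4) — ¬y4 is true.
  22. (y6 ∨ y3 ∨ y1) — y1 is true.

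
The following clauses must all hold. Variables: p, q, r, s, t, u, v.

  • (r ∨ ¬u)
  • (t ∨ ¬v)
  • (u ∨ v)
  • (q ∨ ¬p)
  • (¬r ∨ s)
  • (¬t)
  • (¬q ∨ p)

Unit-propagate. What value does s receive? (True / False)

True

Unit clause (¬t) sets t = False.
In (¬v ∨ t), t is now false; ¬v must hold, so v = False.
(v ∨ u): since v = False, the clause reduces to (u). u = True.
(r ∨ ¬u) with u = True leaves only r, so r = True.
(s ∨ ¬r): since r = True, the clause reduces to (s). s = True.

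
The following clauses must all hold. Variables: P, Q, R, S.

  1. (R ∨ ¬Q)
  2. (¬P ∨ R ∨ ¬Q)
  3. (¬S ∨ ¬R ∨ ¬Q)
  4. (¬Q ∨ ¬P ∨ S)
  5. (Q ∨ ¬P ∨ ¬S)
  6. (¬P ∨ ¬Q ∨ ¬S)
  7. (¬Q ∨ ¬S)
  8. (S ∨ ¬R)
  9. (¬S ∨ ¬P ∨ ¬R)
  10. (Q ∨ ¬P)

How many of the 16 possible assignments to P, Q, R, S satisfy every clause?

3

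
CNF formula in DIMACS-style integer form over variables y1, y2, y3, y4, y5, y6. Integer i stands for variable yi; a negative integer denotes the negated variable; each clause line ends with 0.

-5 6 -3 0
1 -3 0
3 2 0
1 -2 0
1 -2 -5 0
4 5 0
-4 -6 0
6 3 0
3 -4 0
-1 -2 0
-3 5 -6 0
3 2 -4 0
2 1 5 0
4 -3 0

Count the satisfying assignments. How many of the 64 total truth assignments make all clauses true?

Satisfying assignments:
  y1=1 y2=0 y3=1 y4=1 y5=0 y6=0
Count: 1.

1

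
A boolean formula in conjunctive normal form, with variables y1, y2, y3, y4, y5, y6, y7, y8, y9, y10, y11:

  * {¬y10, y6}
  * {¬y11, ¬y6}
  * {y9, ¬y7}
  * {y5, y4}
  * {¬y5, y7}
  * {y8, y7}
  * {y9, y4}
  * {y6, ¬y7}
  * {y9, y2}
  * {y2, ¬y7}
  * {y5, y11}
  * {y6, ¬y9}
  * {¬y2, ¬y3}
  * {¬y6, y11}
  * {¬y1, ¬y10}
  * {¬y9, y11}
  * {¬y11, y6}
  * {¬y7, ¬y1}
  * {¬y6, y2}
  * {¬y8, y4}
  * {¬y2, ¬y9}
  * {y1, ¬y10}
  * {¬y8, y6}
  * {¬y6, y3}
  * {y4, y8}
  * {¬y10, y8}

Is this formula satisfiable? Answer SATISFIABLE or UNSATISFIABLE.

UNSATISFIABLE

y6 = True:
  propagation gives y11=False; an empty clause results — contradiction.
y6 = False:
  propagation gives y10=False, y7=False, y5=False, y4=True; an empty clause results — contradiction.
Every branch closes, so no satisfying assignment exists.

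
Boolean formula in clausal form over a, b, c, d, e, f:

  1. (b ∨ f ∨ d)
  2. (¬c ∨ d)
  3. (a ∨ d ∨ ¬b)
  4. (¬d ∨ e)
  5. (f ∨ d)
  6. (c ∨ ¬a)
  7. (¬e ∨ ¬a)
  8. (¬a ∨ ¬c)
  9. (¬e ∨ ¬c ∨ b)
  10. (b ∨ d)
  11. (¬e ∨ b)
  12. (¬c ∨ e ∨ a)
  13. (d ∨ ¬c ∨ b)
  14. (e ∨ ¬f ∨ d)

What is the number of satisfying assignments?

4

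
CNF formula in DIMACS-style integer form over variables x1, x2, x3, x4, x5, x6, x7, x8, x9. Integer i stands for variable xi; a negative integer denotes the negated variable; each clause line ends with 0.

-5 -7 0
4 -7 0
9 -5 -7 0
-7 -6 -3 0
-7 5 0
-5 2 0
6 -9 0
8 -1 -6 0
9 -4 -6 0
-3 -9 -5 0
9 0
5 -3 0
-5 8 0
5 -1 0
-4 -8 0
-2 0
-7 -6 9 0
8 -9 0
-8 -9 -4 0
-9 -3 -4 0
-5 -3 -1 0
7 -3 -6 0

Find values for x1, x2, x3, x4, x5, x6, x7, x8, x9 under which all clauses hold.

The clause (x9) is unit: x9 must be True.
Unit propagation: (x6) forces x6 = True.
The clause (!x2) is unit: x2 must be False.
The clause (!x5) is unit: x5 must be False.
Unit propagation: (!x7) forces x7 = False.
Unit propagation: (!x3) forces x3 = False.
(!x1) is a unit clause, so x1 = False.
The clause (x8) is unit: x8 must be True.
The clause (!x4) is unit: x4 must be False.

x1 = F, x2 = F, x3 = F, x4 = F, x5 = F, x6 = T, x7 = F, x8 = T, x9 = T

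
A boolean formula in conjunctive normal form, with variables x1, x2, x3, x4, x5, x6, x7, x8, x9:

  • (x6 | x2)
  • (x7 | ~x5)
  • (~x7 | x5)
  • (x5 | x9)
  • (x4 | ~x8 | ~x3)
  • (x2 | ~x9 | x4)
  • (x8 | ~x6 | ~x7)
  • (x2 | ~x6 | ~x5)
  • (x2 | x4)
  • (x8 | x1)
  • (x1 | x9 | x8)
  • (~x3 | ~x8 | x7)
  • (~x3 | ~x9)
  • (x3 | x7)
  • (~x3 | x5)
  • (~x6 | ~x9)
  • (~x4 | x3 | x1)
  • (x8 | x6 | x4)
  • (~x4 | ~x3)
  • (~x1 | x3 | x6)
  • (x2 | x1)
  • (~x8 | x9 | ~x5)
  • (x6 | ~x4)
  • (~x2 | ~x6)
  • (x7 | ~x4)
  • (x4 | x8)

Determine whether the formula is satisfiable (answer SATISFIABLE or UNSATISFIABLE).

SATISFIABLE

Branch on x1: take x1 = False.
  then x8 is forced to True.
  then x2 is forced to True.
  then x6 is forced to False.
  then x4 is forced to False.
  then x3 is forced to False.
  then x7 is forced to True.
  then x5 is forced to True.
  then x9 is forced to True.
So x1=False, x2=True, x3=False, x4=False, x5=True, x6=False, x7=True, x8=True, x9=True is a satisfying assignment.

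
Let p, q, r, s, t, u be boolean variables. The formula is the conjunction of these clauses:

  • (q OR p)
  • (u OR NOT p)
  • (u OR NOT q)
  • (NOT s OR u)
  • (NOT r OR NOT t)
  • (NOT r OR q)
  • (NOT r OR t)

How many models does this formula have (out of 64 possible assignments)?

Case analysis on q and r:
  q=1, r=1: a clause becomes empty — 0.
  q=1, r=0: forces u=1; p, s, t free → 2^3 = 8.
  q=0, r=1: a clause becomes empty — 0.
  q=0, r=0: remaining (p,s,t,u) ∈ {(1,0,0,1); (1,0,1,1); (1,1,0,1); (1,1,1,1)} — 4.
Total: 0 + 8 + 0 + 4 = 12.

12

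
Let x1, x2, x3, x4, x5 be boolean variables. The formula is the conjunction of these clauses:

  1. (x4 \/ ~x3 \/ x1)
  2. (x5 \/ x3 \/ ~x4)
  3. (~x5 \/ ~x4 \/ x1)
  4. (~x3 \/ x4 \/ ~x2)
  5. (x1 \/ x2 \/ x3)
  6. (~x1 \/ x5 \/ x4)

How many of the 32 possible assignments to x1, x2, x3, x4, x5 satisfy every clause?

Case analysis on x4 and x1:
  x4=1, x1=1: x2 free; 3 ways for (x3,x5) × 2^1 = 6.
  x4=1, x1=0: remaining (x2,x3,x5) ∈ {(0,1,0); (1,1,0)} — 2.
  x4=0, x1=1: remaining (x2,x3,x5) ∈ {(0,0,1); (0,1,1); (1,0,1)} — 3.
  x4=0, x1=0: remaining (x2,x3,x5) ∈ {(1,0,0); (1,0,1)} — 2.
Total: 6 + 2 + 3 + 2 = 13.

13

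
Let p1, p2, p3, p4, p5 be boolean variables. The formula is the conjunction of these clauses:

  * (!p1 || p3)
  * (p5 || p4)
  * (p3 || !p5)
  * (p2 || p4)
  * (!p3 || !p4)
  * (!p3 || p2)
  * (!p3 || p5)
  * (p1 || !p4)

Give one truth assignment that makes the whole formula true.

p1 = F, p2 = T, p3 = T, p4 = F, p5 = T

Pure literal: p2 appears only positively; assign p2 = True.
Branch on p1: take p1 = False.
  then p4 is forced to False.
  then p5 is forced to True.
  then p3 is forced to True.
Every clause has at least one true literal under this assignment.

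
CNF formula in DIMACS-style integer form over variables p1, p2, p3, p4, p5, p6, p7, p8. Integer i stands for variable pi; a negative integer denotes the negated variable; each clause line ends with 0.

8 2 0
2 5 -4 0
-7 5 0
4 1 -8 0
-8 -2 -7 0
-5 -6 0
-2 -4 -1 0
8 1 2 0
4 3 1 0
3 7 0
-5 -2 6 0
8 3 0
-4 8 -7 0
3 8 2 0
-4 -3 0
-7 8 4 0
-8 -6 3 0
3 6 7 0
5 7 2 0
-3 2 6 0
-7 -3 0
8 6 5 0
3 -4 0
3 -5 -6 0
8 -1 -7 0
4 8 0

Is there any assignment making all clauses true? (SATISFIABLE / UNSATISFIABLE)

SATISFIABLE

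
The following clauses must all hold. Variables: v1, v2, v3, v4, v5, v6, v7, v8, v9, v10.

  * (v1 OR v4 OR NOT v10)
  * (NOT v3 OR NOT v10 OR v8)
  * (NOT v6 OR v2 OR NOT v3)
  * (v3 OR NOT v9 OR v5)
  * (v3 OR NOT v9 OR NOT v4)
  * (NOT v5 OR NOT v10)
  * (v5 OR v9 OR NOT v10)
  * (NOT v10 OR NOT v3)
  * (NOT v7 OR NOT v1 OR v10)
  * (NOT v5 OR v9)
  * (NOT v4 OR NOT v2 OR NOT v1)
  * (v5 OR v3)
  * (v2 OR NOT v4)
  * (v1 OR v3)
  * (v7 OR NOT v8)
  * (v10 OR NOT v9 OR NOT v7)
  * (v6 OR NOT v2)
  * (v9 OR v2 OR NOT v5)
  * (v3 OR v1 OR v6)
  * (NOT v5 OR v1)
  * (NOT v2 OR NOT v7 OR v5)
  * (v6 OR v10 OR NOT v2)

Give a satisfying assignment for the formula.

v1=True, v2=True, v3=True, v4=False, v5=False, v6=True, v7=False, v8=False, v9=False, v10=False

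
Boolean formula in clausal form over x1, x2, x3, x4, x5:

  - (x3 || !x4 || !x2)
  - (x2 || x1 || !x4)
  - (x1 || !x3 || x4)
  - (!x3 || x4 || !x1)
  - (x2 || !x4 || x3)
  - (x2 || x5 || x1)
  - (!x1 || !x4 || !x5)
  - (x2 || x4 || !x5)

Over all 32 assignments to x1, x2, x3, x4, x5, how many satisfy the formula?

Split on x4, then x1.
  x4=T, x1=T: remaining (x2,x3,x5) ∈ {(F,T,F); (T,T,F)} — 2.
  x4=T, x1=F: remaining (x2,x3,x5) ∈ {(T,T,F); (T,T,T)} — 2.
  x4=F, x1=T: remaining (x2,x3,x5) ∈ {(F,F,F); (T,F,F); (T,F,T)} — 3.
  x4=F, x1=F: remaining (x2,x3,x5) ∈ {(T,F,F); (T,F,T)} — 2.
Total: 2 + 2 + 3 + 2 = 9.

9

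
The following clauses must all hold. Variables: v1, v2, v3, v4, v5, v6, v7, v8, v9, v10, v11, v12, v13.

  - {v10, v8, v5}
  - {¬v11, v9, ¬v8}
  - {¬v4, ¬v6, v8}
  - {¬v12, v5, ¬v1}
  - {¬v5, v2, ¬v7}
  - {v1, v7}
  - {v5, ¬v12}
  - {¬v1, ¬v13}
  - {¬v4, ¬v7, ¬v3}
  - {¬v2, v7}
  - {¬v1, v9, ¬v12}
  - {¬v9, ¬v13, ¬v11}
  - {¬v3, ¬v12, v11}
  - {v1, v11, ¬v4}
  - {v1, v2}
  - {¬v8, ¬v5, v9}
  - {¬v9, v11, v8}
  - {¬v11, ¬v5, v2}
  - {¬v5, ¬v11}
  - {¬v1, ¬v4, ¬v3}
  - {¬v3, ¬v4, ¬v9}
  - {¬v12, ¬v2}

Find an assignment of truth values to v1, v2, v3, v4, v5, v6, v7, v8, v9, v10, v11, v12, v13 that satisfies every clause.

v3 occurs only negated in the remaining clauses — set v3 = False.
v4 occurs only negated in the remaining clauses — set v4 = False.
Try v1 = True.
  then v13 is forced to False.
The remaining clauses are satisfied by v2 = False, v5 = True, v6 = True, v7 = False, v8 = True, v9 = True, v10 = False, v11 = False, v12 = False.

v1 = 1  v2 = 0  v3 = 0  v4 = 0  v5 = 1  v6 = 1  v7 = 0  v8 = 1  v9 = 1  v10 = 0  v11 = 0  v12 = 0  v13 = 0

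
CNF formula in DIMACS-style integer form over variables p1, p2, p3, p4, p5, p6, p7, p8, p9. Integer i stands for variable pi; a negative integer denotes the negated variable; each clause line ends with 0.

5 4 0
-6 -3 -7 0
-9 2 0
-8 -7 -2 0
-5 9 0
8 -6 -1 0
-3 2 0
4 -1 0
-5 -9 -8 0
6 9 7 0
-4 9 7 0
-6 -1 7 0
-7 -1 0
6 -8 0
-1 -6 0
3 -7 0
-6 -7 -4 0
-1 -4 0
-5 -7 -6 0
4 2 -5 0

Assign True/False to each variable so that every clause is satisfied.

p1 = False, p2 = True, p3 = True, p4 = True, p5 = False, p6 = True, p7 = False, p8 = False, p9 = True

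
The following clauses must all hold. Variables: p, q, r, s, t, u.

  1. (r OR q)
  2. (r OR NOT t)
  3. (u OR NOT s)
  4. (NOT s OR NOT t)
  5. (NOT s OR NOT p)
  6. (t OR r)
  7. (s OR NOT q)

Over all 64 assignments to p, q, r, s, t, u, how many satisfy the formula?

10

Case analysis on s and r:
  s=T, r=T: remaining (p,q,t,u) ∈ {(F,F,F,T); (F,T,F,T)} — 2.
  s=T, r=F: a clause becomes empty — 0.
  s=F, r=T: forces q=F; p, t, u free → 2^3 = 8.
  s=F, r=F: a clause becomes empty — 0.
Total: 2 + 0 + 8 + 0 = 10.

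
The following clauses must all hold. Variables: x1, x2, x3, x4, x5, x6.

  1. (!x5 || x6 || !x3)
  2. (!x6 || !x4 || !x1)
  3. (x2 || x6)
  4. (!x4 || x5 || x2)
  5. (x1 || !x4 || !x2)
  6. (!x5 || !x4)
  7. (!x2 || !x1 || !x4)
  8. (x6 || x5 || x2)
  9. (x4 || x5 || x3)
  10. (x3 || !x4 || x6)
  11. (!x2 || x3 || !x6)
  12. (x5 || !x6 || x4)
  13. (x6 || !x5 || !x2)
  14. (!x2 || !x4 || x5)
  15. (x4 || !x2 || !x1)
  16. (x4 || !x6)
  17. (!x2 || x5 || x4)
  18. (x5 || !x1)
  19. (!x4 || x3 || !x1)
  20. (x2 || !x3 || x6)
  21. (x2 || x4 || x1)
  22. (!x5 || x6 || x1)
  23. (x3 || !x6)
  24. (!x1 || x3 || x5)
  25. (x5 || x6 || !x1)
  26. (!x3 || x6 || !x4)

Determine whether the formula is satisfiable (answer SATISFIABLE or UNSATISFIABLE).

UNSATISFIABLE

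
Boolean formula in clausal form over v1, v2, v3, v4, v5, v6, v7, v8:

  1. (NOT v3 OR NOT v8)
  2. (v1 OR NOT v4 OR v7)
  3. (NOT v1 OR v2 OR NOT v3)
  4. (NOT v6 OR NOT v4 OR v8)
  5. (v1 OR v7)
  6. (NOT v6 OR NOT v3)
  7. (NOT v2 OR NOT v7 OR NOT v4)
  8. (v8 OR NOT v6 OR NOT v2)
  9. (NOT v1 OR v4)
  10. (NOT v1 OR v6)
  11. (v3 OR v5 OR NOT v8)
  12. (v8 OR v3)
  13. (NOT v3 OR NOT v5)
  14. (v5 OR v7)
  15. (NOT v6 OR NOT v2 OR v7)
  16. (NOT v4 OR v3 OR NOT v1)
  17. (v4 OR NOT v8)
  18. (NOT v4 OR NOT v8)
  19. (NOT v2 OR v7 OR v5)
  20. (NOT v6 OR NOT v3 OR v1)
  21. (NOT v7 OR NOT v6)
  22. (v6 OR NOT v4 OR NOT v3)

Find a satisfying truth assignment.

Set v1 = False and propagate.
  then v7 is forced to True.
  then v6 is forced to False.
For the remaining variables, v2 = True, v3 = True, v4 = False, v5 = False, v8 = False works.

v1=False  v2=True  v3=True  v4=False  v5=False  v6=False  v7=True  v8=False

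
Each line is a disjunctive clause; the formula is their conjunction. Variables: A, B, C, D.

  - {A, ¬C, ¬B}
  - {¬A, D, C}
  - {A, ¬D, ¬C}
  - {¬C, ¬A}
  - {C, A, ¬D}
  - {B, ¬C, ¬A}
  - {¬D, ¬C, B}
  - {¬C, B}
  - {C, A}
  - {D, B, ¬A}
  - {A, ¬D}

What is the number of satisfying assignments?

2

Satisfying assignments:
  A=T B=F C=F D=T
  A=T B=T C=F D=T
Count: 2.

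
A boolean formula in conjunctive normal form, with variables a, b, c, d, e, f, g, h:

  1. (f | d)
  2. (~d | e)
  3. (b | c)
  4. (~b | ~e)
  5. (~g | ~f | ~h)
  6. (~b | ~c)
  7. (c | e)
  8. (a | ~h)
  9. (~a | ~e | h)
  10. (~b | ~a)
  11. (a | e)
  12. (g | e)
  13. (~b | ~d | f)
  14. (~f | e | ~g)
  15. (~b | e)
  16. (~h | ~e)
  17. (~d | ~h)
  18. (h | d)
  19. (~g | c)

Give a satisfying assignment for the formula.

a=F  b=F  c=T  d=T  e=T  f=F  g=F  h=F

Check each clause:
  1. (d | f) — d is true.
  2. (~d | e) — e is true.
  3. (c | b) — c is true.
  4. (~b | ~e) — ~b is true.
  5. (~f | ~h | ~g) — ~h is true.
  6. (~c | ~b) — ~b is true.
  7. (e | c) — c is true.
  8. (~h | a) — ~h is true.
  9. (~a | h | ~e) — ~a is true.
  10. (~a | ~b) — ~b is true.
  11. (e | a) — e is true.
  12. (e | g) — e is true.
  13. (f | ~d | ~b) — ~b is true.
  14. (~f | ~g | e) — ~g is true.
  15. (~b | e) — e is true.
  16. (~h | ~e) — ~h is true.
  17. (~h | ~d) — ~h is true.
  18. (d | h) — d is true.
  19. (~g | c) — ~g is true.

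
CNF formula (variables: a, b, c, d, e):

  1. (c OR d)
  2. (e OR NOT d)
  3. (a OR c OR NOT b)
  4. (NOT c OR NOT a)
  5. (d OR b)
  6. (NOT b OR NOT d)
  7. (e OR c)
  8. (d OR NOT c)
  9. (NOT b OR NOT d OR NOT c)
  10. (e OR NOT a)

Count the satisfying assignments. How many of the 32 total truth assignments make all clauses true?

3

The models are:
  a=0 b=0 c=0 d=1 e=1
  a=0 b=0 c=1 d=1 e=1
  a=1 b=0 c=0 d=1 e=1
Count: 3.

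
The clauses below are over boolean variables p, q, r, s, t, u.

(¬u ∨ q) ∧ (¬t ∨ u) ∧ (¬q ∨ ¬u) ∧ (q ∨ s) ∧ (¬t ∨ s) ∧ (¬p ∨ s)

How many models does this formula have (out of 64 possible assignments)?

10

Split on q, then s.
  q=T, s=T: remaining (p,r,t,u) ∈ {(F,F,F,F); (F,T,F,F); (T,F,F,F); (T,T,F,F)} — 4.
  q=T, s=F: remaining (p,r,t,u) ∈ {(F,F,F,F); (F,T,F,F)} — 2.
  q=F, s=T: remaining (p,r,t,u) ∈ {(F,F,F,F); (F,T,F,F); (T,F,F,F); (T,T,F,F)} — 4.
  q=F, s=F: a clause becomes empty — 0.
Total: 4 + 2 + 4 + 0 = 10.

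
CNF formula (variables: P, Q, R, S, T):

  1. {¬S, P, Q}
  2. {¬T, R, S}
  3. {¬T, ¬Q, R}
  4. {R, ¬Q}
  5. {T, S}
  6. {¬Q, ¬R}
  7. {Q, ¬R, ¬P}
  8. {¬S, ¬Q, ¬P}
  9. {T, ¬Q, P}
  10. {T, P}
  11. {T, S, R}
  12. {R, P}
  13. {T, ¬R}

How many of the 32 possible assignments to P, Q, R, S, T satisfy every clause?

3

Satisfying assignments:
  P=F Q=F R=T S=F T=T
  P=T Q=F R=F S=T T=F
  P=T Q=F R=F S=T T=T
That's 3 in total.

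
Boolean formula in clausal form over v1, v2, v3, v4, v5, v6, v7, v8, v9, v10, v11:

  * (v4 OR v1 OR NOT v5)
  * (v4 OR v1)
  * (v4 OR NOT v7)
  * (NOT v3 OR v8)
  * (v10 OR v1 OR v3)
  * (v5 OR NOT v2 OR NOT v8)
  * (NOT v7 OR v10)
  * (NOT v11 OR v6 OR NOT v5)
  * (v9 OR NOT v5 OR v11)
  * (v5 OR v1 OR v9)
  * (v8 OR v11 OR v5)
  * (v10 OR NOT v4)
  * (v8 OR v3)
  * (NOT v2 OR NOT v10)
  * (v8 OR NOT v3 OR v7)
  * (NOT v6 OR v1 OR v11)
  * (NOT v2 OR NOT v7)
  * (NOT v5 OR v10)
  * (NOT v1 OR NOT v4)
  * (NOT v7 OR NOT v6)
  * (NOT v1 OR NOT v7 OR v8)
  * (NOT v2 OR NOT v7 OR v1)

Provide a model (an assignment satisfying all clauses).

v1 = True, v2 = False, v3 = False, v4 = False, v5 = False, v6 = False, v7 = False, v8 = True, v9 = False, v10 = True, v11 = True

Pure literal: v2 appears only negated; assign v2 = False.
Set v1 = True and propagate.
  then v4 is forced to False.
  then v7 is forced to False.
Branch on v3: take v3 = False.
  then v8 is forced to True.
The remaining clauses are satisfied by v5 = False, v6 = False, v9 = False, v10 = True, v11 = True.
Check each clause:
  1. (v4 OR NOT v5 OR v1) — v1 is true.
  2. (v4 OR v1) — v1 is true.
  3. (v4 OR NOT v7) — NOT v7 is true.
  4. (v8 OR NOT v3) — v8 is true.
  5. (v1 OR v3 OR v10) — v1 is true.
  6. (NOT v2 OR v5 OR NOT v8) — NOT v2 is true.
  7. (NOT v7 OR v10) — NOT v7 is true.
  8. (NOT v11 OR NOT v5 OR v6) — NOT v5 is true.
  9. (NOT v5 OR v11 OR v9) — v11 is true.
  10. (v5 OR v9 OR v1) — v1 is true.
  11. (v8 OR v11 OR v5) — v8 is true.
  12. (NOT v4 OR v10) — v10 is true.
  13. (v8 OR v3) — v8 is true.
  14. (NOT v2 OR NOT v10) — NOT v2 is true.
  15. (v7 OR NOT v3 OR v8) — v8 is true.
  16. (v11 OR v1 OR NOT v6) — v1 is true.
  17. (NOT v7 OR NOT v2) — NOT v7 is true.
  18. (v10 OR NOT v5) — v10 is true.
  19. (NOT v4 OR NOT v1) — NOT v4 is true.
  20. (NOT v6 OR NOT v7) — NOT v7 is true.
  21. (NOT v1 OR NOT v7 OR v8) — v8 is true.
  22. (NOT v2 OR v1 OR NOT v7) — v1 is true.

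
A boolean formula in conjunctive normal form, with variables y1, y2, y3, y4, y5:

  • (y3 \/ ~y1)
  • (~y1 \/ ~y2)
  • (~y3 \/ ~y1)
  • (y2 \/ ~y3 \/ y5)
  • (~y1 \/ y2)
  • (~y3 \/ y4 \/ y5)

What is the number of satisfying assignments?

13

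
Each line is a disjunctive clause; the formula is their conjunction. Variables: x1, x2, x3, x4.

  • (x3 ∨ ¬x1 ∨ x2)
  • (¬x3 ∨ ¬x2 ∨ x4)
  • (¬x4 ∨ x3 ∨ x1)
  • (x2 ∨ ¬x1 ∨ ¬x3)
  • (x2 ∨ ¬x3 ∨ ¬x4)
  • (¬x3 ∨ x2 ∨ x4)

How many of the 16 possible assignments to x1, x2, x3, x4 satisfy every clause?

The models are:
  x1=F x2=F x3=F x4=F
  x1=F x2=T x3=F x4=F
  x1=F x2=T x3=T x4=T
  x1=T x2=T x3=F x4=F
  x1=T x2=T x3=F x4=T
  x1=T x2=T x3=T x4=T
Count: 6.

6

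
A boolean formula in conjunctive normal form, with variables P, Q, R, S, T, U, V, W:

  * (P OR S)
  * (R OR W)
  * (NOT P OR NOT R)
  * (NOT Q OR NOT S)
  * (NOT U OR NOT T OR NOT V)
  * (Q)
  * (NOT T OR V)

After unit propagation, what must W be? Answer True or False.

Unit clause (Q) sets Q = True.
From (NOT S OR NOT Q) and Q = True: S = False.
(P OR S): since S = False, the clause reduces to (P). P = True.
In (NOT R OR NOT P), NOT P is now false; NOT R must hold, so R = False.
(W OR R): since R = False, the clause reduces to (W). W = True.

True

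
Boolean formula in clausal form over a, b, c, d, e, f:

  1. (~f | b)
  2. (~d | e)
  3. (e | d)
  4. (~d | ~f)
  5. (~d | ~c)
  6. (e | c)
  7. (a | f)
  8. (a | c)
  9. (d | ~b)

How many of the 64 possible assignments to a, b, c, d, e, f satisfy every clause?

4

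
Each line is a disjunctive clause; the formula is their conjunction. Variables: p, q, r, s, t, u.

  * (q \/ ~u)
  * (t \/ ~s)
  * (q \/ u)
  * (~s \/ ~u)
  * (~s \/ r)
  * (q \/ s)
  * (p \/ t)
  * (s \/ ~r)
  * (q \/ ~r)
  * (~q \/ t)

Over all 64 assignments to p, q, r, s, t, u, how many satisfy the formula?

6

Satisfying assignments:
  p=F q=T r=F s=F t=T u=F
  p=F q=T r=F s=F t=T u=T
  p=F q=T r=T s=T t=T u=F
  p=T q=T r=F s=F t=T u=F
  p=T q=T r=F s=F t=T u=T
  p=T q=T r=T s=T t=T u=F
Count: 6.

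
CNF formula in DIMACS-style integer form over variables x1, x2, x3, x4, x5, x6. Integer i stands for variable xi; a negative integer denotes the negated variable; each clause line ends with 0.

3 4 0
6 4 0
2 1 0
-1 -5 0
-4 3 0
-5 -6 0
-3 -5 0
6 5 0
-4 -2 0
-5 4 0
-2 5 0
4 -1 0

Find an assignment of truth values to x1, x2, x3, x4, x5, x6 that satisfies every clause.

x1=1, x2=0, x3=1, x4=1, x5=0, x6=1

Check each clause:
  1. (x4 | x3) — x3 is true.
  2. (x6 | x4) — x4 is true.
  3. (x2 | x1) — x1 is true.
  4. (~x5 | ~x1) — ~x5 is true.
  5. (x3 | ~x4) — x3 is true.
  6. (~x6 | ~x5) — ~x5 is true.
  7. (~x5 | ~x3) — ~x5 is true.
  8. (x5 | x6) — x6 is true.
  9. (~x2 | ~x4) — ~x2 is true.
  10. (~x5 | x4) — ~x5 is true.
  11. (~x2 | x5) — ~x2 is true.
  12. (x4 | ~x1) — x4 is true.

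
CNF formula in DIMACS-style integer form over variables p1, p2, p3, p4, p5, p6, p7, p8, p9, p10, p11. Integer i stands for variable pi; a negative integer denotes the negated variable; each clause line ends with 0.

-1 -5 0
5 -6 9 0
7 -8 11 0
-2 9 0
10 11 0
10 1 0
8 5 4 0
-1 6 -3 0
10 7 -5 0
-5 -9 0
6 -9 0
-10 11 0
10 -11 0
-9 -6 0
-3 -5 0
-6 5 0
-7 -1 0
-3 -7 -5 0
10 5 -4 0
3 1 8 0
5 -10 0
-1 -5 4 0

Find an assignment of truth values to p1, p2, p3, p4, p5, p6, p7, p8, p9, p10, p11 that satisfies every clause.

p2 occurs only negated in the remaining clauses — set p2 = False.
Try p1 = False.
  then p10 is forced to True.
  then p11 is forced to True.
  then p5 is forced to True.
  then p9 is forced to False.
  then p3 is forced to False.
  then p8 is forced to True.
p4, p6, p7 are now unconstrained; take p4 = False, p6 = False, p7 = False.

p1 = F, p2 = F, p3 = F, p4 = F, p5 = T, p6 = F, p7 = F, p8 = T, p9 = F, p10 = T, p11 = T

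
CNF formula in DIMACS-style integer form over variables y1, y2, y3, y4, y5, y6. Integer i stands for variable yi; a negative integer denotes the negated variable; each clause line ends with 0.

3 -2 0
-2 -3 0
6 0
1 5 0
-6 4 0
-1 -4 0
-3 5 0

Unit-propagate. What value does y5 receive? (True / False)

True

(y6) stands alone — y6 = True.
In (!y6 || y4), !y6 is now false; y4 must hold, so y4 = True.
(!y1 || !y4) with y4 = True leaves only !y1, so y1 = False.
From (y5 || y1) and y1 = False: y5 = True.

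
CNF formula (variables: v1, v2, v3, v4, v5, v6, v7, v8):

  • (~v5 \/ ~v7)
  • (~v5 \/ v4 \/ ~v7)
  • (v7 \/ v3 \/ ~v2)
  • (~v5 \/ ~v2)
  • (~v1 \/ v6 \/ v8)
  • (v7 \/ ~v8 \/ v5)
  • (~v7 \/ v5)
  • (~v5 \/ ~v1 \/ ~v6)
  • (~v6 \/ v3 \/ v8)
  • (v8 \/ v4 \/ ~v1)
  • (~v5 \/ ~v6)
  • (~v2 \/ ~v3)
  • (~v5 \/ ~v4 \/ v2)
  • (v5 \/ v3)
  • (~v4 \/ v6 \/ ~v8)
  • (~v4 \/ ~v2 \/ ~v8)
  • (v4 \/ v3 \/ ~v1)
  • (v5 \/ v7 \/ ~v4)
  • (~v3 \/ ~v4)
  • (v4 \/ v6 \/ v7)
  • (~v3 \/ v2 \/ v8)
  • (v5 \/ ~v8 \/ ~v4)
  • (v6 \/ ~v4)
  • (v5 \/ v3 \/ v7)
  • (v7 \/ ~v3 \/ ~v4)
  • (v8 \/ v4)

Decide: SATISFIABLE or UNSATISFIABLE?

UNSATISFIABLE

v4 = True:
  propagation gives v3=False, v5=True, v7=False, v2=False; an empty clause results — contradiction.
v4 = False:
  v5 = True:
    propagation gives v7=False, v2=False, v6=False; an empty clause results — contradiction.
  v5 = False:
    propagation gives v7=True; an empty clause results — contradiction.
Every branch closes, so no satisfying assignment exists.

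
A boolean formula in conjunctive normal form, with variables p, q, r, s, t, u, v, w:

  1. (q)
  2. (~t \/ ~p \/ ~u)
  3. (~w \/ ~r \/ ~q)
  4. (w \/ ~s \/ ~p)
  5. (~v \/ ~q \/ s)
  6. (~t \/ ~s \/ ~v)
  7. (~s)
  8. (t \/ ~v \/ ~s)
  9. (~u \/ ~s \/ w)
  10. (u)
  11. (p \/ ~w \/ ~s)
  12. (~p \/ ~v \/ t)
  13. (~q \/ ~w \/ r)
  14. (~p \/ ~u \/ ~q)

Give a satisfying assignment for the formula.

(q) is a unit clause, so q = True.
The clause (~s) is unit: s must be False.
Unit propagation: (~v) forces v = False.
Unit propagation: (u) forces u = True.
The clause (~p) is unit: p must be False.
Pure literal: w appears only negated; assign w = False.
r, t are now unconstrained; take r = True, t = False.

p=False, q=True, r=True, s=False, t=False, u=True, v=False, w=False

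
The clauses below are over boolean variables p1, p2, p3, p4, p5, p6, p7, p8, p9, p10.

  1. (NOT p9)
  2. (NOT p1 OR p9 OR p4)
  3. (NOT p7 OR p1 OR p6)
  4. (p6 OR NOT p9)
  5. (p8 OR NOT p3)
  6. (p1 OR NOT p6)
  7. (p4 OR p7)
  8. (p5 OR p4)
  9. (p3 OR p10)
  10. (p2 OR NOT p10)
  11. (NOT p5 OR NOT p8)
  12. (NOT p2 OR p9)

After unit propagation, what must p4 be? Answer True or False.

True

Unit clause (NOT p9) sets p9 = False.
(NOT p2 OR p9): since p9 = False, the clause reduces to (NOT p2). p2 = False.
In (p2 OR NOT p10), p2 is now false; NOT p10 must hold, so p10 = False.
(p10 OR p3): since p10 = False, the clause reduces to (p3). p3 = True.
(p8 OR NOT p3): since p3 = True, the clause reduces to (p8). p8 = True.
(NOT p5 OR NOT p8) with p8 = True leaves only NOT p5, so p5 = False.
In (p4 OR p5), p5 is now false; p4 must hold, so p4 = True.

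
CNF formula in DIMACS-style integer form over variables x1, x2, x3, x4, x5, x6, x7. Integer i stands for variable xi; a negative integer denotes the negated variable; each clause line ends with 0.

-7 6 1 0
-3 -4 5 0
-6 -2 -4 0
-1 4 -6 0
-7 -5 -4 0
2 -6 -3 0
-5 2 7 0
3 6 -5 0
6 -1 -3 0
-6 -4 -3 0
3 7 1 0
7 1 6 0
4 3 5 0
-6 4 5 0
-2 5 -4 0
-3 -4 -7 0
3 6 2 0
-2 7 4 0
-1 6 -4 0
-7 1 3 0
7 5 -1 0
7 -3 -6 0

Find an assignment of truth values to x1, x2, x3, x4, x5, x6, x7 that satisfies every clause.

Branch on x1: take x1 = True.
For the remaining variables, x2 = False, x3 = False, x4 = True, x5 = False, x6 = True, x7 = True works.
Every clause has at least one true literal under this assignment.

x1=T, x2=F, x3=F, x4=T, x5=F, x6=T, x7=T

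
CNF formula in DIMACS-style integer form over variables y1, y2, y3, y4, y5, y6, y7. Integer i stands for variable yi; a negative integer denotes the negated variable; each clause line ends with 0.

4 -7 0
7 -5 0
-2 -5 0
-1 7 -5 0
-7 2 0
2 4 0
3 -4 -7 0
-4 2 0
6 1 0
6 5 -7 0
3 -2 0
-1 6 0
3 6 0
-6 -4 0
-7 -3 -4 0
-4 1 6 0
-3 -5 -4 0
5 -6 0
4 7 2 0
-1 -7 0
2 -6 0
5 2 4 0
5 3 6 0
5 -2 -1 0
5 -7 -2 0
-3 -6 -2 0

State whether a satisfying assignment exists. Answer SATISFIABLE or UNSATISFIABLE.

UNSATISFIABLE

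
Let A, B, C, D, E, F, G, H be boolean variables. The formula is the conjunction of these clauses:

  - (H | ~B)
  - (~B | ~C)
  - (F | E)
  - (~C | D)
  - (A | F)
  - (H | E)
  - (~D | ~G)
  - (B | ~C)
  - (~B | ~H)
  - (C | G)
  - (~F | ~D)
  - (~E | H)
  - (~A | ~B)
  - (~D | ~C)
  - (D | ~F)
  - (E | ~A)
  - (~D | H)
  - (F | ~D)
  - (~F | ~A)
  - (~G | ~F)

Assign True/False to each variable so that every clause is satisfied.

Try A = True.
  then B is forced to False.
  then C is forced to False.
  then G is forced to True.
  then D is forced to False.
  then F is forced to False.
  then E is forced to True.
  then H is forced to True.
Check each clause:
  1. (H | ~B) — H is true.
  2. (~C | ~B) — ~C is true.
  3. (F | E) — E is true.
  4. (D | ~C) — ~C is true.
  5. (A | F) — A is true.
  6. (E | H) — H is true.
  7. (~G | ~D) — ~D is true.
  8. (B | ~C) — ~C is true.
  9. (~H | ~B) — ~B is true.
  10. (G | C) — G is true.
  11. (~F | ~D) — ~F is true.
  12. (H | ~E) — H is true.
  13. (~B | ~A) — ~B is true.
  14. (~D | ~C) — ~D is true.
  15. (~F | D) — ~F is true.
  16. (E | ~A) — E is true.
  17. (~D | H) — H is true.
  18. (F | ~D) — ~D is true.
  19. (~F | ~A) — ~F is true.
  20. (~F | ~G) — ~F is true.

A=1, B=0, C=0, D=0, E=1, F=0, G=1, H=1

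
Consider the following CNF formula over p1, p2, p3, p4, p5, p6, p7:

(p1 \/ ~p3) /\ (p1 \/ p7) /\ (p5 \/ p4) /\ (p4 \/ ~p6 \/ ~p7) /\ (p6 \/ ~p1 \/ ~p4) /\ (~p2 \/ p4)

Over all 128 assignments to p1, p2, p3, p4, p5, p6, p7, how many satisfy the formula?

Split on p4, then p1.
  p4=T, p1=T: forces p6=T; p2, p3, p5, p7 free → 2^4 = 16.
  p4=T, p1=F: forces p3=F; p7=T; p2, p5, p6 free → 2^3 = 8.
  p4=F, p1=T: p3 free; 3 ways for (p2,p5,p6,p7) × 2^1 = 6.
  p4=F, p1=F: remaining (p2,p3,p5,p6,p7) ∈ {(F,F,T,F,T)} — 1.
Total: 16 + 8 + 6 + 1 = 31.

31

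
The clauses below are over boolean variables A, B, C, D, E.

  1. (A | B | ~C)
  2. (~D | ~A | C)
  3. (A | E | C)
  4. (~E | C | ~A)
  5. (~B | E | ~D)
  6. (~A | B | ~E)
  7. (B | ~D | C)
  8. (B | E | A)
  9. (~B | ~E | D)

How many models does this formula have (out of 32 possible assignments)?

Case analysis on A and B:
  A=T, B=T: remaining (C,D,E) ∈ {(F,F,F); (T,F,F); (T,T,T)} — 3.
  A=T, B=F: remaining (C,D,E) ∈ {(F,F,F); (T,F,F); (T,T,F)} — 3.
  A=F, B=T: remaining (C,D,E) ∈ {(F,T,T); (T,F,F); (T,T,T)} — 3.
  A=F, B=F: remaining (C,D,E) ∈ {(F,F,T)} — 1.
Total: 3 + 3 + 3 + 1 = 10.

10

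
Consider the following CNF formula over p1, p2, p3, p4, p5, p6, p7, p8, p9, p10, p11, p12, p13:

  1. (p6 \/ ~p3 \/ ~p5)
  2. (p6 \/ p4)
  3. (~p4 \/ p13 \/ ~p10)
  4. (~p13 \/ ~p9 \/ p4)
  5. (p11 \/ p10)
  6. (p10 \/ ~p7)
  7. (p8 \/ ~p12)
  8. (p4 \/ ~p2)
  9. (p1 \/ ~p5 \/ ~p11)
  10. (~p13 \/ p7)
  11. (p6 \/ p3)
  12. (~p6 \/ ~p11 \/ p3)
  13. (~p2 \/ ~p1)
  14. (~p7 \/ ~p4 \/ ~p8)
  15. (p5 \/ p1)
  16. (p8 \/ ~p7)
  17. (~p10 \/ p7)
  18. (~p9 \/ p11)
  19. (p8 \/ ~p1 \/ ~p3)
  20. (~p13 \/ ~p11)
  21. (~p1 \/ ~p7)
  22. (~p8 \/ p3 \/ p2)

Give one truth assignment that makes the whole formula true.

Pure literal: p12 appears only negated; assign p12 = False.
Branch on p1: take p1 = True.
  then p2 is forced to False.
  then p7 is forced to False.
  then p13 is forced to False.
  then p10 is forced to False.
  then p11 is forced to True.
For the remaining variables, p3 = True, p4 = False, p5 = True, p6 = True, p8 = True, p9 = True works.
Check each clause:
  1. (~p3 \/ ~p5 \/ p6) — p6 is true.
  2. (p4 \/ p6) — p6 is true.
  3. (~p4 \/ p13 \/ ~p10) — ~p4 is true.
  4. (~p13 \/ p4 \/ ~p9) — ~p13 is true.
  5. (p10 \/ p11) — p11 is true.
  6. (p10 \/ ~p7) — ~p7 is true.
  7. (p8 \/ ~p12) — p8 is true.
  8. (p4 \/ ~p2) — ~p2 is true.
  9. (p1 \/ ~p11 \/ ~p5) — p1 is true.
  10. (p7 \/ ~p13) — ~p13 is true.
  11. (p3 \/ p6) — p3 is true.
  12. (~p6 \/ p3 \/ ~p11) — p3 is true.
  13. (~p1 \/ ~p2) — ~p2 is true.
  14. (~p4 \/ ~p8 \/ ~p7) — ~p7 is true.
  15. (p1 \/ p5) — p1 is true.
  16. (~p7 \/ p8) — p8 is true.
  17. (~p10 \/ p7) — ~p10 is true.
  18. (p11 \/ ~p9) — p11 is true.
  19. (~p1 \/ p8 \/ ~p3) — p8 is true.
  20. (~p11 \/ ~p13) — ~p13 is true.
  21. (~p1 \/ ~p7) — ~p7 is true.
  22. (p3 \/ p2 \/ ~p8) — p3 is true.

p1=T, p2=F, p3=T, p4=F, p5=T, p6=T, p7=F, p8=T, p9=T, p10=F, p11=T, p12=F, p13=F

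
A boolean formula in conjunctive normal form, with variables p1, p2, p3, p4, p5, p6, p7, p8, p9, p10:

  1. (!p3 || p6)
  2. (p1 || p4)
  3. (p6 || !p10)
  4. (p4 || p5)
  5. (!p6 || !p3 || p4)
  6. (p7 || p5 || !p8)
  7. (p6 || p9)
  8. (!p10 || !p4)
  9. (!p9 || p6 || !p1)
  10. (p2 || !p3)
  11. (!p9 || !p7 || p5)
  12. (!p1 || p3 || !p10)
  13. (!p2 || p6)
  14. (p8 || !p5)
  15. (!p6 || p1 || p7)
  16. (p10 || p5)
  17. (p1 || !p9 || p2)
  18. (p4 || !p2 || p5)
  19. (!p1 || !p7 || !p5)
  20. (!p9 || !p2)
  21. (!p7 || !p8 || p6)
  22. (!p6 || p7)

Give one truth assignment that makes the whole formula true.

Try p1 = False.
  then p4 is forced to True.
  then p10 is forced to False.
  then p5 is forced to True.
  then p8 is forced to True.
Try p2 = True.
  then p6 is forced to True.
  then p7 is forced to True.
  then p9 is forced to False.
p3 is now unconstrained; take p3 = False.
Every clause has at least one true literal under this assignment.
Check each clause:
  1. (p6 || !p3) — !p3 is true.
  2. (p1 || p4) — p4 is true.
  3. (p6 || !p10) — !p10 is true.
  4. (p5 || p4) — p4 is true.
  5. (!p3 || !p6 || p4) — p4 is true.
  6. (p5 || p7 || !p8) — p5 is true.
  7. (p6 || p9) — p6 is true.
  8. (!p4 || !p10) — !p10 is true.
  9. (!p9 || !p1 || p6) — !p9 is true.
  10. (!p3 || p2) — p2 is true.
  11. (!p9 || !p7 || p5) — p5 is true.
  12. (!p10 || p3 || !p1) — !p1 is true.
  13. (!p2 || p6) — p6 is true.
  14. (p8 || !p5) — p8 is true.
  15. (!p6 || p1 || p7) — p7 is true.
  16. (p5 || p10) — p5 is true.
  17. (p2 || p1 || !p9) — p2 is true.
  18. (p4 || !p2 || p5) — p4 is true.
  19. (!p5 || !p7 || !p1) — !p1 is true.
  20. (!p9 || !p2) — !p9 is true.
  21. (!p8 || !p7 || p6) — p6 is true.
  22. (p7 || !p6) — p7 is true.

p1=False, p2=True, p3=False, p4=True, p5=True, p6=True, p7=True, p8=True, p9=False, p10=False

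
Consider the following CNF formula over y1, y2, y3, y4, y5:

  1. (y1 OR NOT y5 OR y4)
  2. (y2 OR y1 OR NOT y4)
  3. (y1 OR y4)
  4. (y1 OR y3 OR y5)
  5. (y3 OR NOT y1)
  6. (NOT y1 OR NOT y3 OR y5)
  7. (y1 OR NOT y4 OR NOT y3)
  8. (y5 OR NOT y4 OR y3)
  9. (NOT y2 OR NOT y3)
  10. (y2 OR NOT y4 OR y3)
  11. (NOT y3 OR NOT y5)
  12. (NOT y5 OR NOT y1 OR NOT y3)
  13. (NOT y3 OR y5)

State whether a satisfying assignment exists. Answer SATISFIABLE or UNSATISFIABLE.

SATISFIABLE

Set y1 = False and propagate.
  then y4 is forced to True.
  then y2 is forced to True.
  then y3 is forced to False.
  then y5 is forced to True.
So y1=0, y2=1, y3=0, y4=1, y5=1 is a satisfying assignment.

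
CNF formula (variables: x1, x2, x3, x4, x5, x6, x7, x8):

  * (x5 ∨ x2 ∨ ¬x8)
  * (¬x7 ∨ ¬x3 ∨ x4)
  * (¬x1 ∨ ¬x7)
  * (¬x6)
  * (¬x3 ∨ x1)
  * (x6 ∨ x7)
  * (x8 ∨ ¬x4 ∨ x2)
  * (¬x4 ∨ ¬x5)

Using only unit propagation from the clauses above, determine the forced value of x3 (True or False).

False

(¬x6) is a unit clause: x6 = False.
(x7 ∨ x6): since x6 = False, the clause reduces to (x7). x7 = True.
(¬x1 ∨ ¬x7) with x7 = True leaves only ¬x1, so x1 = False.
(x1 ∨ ¬x3) with x1 = False leaves only ¬x3, so x3 = False.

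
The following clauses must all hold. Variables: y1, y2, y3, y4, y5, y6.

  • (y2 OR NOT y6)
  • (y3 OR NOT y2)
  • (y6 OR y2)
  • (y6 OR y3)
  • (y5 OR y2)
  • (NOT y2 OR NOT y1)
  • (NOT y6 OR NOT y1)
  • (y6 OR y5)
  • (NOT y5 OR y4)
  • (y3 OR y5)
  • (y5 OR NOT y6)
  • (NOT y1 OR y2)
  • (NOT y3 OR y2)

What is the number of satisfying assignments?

The models are:
  y1=0 y2=1 y3=1 y4=1 y5=1 y6=0
  y1=0 y2=1 y3=1 y4=1 y5=1 y6=1
That's 2 in total.

2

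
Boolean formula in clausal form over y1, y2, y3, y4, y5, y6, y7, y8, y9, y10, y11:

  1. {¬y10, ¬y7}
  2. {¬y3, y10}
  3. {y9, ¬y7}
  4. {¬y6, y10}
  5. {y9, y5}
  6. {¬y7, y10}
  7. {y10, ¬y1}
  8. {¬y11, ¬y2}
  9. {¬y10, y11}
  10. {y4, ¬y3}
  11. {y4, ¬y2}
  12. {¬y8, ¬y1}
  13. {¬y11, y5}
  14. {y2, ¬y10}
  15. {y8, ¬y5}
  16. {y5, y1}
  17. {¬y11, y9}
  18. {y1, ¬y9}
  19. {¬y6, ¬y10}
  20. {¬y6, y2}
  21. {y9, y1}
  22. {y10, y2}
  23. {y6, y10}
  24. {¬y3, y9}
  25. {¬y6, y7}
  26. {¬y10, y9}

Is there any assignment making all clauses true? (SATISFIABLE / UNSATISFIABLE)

y10 = True:
  propagation gives y7=False, y11=True, y2=False; an empty clause results — contradiction.
y10 = False:
  propagation gives y3=False, y6=False; an empty clause results — contradiction.
Every branch closes, so no satisfying assignment exists.

UNSATISFIABLE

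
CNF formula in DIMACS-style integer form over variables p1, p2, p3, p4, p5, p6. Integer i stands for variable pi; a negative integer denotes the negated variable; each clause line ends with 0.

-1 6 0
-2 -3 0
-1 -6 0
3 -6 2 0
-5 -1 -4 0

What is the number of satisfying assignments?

20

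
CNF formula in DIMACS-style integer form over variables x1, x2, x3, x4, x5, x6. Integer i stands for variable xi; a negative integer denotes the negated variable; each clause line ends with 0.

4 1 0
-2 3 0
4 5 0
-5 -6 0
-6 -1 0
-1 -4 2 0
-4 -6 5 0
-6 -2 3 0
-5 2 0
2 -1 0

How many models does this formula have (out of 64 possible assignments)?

The models are:
  x1=0 x2=0 x3=0 x4=1 x5=0 x6=0
  x1=0 x2=0 x3=1 x4=1 x5=0 x6=0
  x1=0 x2=1 x3=1 x4=1 x5=0 x6=0
  x1=0 x2=1 x3=1 x4=1 x5=1 x6=0
  x1=1 x2=1 x3=1 x4=0 x5=1 x6=0
  x1=1 x2=1 x3=1 x4=1 x5=0 x6=0
  x1=1 x2=1 x3=1 x4=1 x5=1 x6=0
Count: 7.

7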